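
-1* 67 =-67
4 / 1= 4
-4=-4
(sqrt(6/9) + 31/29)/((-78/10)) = -155/1131 - 5*sqrt(6)/117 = -0.24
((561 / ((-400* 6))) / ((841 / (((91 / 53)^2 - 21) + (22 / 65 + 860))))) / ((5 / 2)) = -0.09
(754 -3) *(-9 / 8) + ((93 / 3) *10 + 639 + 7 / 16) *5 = 62437 / 16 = 3902.31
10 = 10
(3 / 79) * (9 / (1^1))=27 / 79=0.34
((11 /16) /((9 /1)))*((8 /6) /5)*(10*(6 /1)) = 11 /9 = 1.22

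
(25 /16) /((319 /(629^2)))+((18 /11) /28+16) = 69810911 /35728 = 1953.96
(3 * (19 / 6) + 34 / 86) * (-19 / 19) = -851 / 86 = -9.90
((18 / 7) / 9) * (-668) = -190.86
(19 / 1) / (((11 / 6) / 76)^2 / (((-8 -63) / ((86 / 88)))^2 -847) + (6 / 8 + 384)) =267519436992 / 5417268600937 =0.05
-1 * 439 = -439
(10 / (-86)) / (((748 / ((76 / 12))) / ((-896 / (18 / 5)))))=53200 / 217107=0.25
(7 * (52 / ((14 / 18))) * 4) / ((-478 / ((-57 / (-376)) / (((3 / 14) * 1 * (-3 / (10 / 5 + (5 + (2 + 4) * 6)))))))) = 446082 / 11233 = 39.71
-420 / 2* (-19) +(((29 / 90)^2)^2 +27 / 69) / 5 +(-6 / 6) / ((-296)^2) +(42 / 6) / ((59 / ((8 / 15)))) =9726842054813995267 / 2437717242600000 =3990.14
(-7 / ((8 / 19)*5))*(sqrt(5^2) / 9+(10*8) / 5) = -19817 / 360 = -55.05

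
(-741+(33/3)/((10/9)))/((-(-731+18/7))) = -51177/50990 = -1.00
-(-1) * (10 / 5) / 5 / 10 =1 / 25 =0.04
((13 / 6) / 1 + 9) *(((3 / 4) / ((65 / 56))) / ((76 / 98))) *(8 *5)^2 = 3676960 / 247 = 14886.48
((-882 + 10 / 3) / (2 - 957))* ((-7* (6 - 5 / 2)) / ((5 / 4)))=-258328 / 14325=-18.03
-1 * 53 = -53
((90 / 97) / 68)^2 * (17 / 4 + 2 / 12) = 35775 / 43507216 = 0.00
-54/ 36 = -3/ 2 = -1.50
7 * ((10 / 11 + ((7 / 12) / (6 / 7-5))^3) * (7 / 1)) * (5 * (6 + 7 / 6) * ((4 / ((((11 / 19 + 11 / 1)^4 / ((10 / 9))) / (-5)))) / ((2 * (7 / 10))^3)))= -58860634890278575 / 82099958159020032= -0.72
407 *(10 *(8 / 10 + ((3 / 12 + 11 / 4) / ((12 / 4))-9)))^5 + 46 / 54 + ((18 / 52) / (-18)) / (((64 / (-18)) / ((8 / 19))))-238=-84030624584310109 / 106704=-787511476461.15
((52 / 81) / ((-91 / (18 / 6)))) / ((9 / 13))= -52 / 1701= -0.03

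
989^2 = 978121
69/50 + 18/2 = 519/50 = 10.38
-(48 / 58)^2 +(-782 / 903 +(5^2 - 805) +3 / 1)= -591249461 / 759423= -778.55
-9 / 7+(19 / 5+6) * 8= 2699 / 35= 77.11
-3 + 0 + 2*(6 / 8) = -3 / 2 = -1.50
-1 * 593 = -593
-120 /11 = -10.91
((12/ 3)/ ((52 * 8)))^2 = 1/ 10816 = 0.00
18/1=18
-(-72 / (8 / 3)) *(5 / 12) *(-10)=-225 / 2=-112.50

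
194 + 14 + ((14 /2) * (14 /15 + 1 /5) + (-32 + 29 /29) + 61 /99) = 91847 /495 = 185.55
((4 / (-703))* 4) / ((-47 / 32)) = 512 / 33041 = 0.02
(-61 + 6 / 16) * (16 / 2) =-485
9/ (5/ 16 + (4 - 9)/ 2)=-144/ 35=-4.11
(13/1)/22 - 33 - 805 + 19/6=-27530/33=-834.24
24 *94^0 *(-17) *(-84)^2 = -2878848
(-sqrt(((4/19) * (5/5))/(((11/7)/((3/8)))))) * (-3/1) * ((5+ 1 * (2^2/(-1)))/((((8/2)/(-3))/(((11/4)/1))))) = -9 * sqrt(8778)/608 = -1.39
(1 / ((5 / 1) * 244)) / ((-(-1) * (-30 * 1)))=-1 / 36600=-0.00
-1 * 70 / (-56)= 5 / 4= 1.25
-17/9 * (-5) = 85/9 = 9.44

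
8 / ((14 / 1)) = 4 / 7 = 0.57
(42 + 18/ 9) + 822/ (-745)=31958/ 745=42.90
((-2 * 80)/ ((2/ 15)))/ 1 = -1200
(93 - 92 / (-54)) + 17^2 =10360 / 27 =383.70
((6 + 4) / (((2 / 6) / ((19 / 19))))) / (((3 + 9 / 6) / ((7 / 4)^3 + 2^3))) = 1425 / 16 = 89.06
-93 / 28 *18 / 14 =-837 / 196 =-4.27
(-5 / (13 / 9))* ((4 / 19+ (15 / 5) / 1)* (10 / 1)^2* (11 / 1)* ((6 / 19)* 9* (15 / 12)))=-203816250 / 4693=-43429.84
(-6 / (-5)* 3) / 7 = 18 / 35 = 0.51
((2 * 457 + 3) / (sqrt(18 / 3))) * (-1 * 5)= -4585 * sqrt(6) / 6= -1871.82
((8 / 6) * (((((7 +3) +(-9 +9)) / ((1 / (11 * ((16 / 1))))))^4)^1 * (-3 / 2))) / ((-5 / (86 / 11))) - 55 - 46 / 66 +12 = 990216978430558 / 33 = 30006575103956.30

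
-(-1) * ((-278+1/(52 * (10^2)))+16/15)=-4320157/15600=-276.93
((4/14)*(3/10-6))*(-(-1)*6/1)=-342/35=-9.77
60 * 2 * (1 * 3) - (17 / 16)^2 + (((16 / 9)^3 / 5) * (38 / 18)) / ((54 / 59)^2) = 361.70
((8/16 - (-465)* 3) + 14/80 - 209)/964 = 47467/38560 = 1.23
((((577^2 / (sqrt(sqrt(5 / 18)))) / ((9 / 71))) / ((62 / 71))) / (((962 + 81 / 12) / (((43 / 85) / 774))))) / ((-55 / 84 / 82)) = -3853365524344 *2^(1 / 4) *sqrt(3) *5^(3 / 4) / 75813890625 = -350.06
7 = 7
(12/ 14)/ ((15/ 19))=1.09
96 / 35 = 2.74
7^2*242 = 11858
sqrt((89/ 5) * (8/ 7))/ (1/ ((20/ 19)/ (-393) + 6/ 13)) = 89084 * sqrt(6230)/ 3397485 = 2.07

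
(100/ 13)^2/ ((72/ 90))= 12500/ 169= 73.96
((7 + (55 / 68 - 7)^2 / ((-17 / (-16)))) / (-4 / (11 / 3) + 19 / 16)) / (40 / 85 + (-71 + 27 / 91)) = -1694749056 / 266898725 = -6.35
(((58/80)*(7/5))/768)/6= 203/921600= 0.00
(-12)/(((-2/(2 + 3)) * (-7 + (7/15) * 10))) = -90/7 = -12.86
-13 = -13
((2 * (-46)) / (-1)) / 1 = 92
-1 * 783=-783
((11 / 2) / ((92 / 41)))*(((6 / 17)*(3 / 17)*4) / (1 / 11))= 44649 / 6647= 6.72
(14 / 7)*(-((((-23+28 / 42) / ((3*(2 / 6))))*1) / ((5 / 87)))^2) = -7550498 / 25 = -302019.92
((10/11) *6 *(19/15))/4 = 19/11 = 1.73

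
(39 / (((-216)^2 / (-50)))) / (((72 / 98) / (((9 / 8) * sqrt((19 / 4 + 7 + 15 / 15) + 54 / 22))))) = -15925 * sqrt(7359) / 5474304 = -0.25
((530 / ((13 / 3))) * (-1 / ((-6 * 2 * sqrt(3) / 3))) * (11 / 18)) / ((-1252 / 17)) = -49555 * sqrt(3) / 585936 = -0.15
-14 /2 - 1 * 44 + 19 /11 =-542 /11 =-49.27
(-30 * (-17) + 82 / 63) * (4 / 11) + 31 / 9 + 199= 89714 / 231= 388.37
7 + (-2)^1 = 5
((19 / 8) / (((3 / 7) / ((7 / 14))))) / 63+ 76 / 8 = 4123 / 432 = 9.54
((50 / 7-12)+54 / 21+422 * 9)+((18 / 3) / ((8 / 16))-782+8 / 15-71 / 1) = 310301 / 105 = 2955.25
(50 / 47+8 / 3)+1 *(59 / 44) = 31463 / 6204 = 5.07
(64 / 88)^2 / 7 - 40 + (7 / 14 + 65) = 43325 / 1694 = 25.58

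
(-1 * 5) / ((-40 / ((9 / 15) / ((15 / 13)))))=13 / 200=0.06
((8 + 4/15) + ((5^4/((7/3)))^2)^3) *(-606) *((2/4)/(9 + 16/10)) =-65829455852510018357951/6235397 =-10557380043726168.25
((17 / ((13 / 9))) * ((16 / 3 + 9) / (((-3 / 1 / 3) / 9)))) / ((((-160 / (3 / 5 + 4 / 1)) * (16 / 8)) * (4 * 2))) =453951 / 166400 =2.73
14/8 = 7/4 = 1.75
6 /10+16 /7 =101 /35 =2.89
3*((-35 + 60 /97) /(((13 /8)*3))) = -26680 /1261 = -21.16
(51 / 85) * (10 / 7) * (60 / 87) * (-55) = -6600 / 203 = -32.51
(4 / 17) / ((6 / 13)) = 26 / 51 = 0.51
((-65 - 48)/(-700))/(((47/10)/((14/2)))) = 113/470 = 0.24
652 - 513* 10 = -4478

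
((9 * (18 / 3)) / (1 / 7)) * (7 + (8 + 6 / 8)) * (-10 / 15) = -3969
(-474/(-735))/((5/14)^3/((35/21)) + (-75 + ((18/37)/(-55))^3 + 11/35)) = -14913114431600/1726457631596983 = -0.01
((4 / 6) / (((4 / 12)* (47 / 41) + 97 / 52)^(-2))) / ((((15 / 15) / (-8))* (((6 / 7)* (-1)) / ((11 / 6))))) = 15911328125 / 276134508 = 57.62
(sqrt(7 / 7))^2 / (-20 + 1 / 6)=-6 / 119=-0.05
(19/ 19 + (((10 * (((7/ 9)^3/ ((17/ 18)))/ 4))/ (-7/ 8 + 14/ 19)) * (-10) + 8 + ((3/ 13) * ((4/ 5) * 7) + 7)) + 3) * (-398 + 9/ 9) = -11772951233/ 268515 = -43844.67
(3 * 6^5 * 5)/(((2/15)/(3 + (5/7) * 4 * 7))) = 20120400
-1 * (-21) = 21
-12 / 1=-12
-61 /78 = -0.78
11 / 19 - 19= -350 / 19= -18.42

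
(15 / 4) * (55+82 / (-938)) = 193155 / 938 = 205.92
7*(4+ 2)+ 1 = 43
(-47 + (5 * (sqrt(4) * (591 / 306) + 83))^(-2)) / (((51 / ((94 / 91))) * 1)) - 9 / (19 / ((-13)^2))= -1752234461236057 / 21631300713750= -81.00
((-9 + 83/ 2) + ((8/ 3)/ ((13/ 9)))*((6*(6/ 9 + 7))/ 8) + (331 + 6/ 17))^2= 27395215225/ 195364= 140226.53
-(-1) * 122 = 122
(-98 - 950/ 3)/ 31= -1244/ 93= -13.38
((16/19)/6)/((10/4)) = 16/285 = 0.06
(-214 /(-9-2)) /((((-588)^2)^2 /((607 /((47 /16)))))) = 64949 /1931300571816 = 0.00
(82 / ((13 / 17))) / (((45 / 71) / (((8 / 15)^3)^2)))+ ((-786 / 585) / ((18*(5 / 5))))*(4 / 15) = 1985600212 / 512578125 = 3.87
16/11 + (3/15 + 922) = 50801/55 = 923.65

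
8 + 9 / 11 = 97 / 11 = 8.82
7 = 7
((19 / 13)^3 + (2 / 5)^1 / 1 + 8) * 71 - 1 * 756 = 681739 / 10985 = 62.06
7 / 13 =0.54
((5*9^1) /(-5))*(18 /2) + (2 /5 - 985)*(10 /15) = -3687 /5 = -737.40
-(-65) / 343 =65 / 343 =0.19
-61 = -61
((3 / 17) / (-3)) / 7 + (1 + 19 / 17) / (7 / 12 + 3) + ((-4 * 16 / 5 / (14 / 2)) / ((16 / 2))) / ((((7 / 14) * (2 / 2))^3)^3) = -2979271 / 25585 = -116.45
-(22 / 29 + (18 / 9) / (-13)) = -228 / 377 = -0.60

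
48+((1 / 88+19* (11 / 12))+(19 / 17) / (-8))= 146507 / 2244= 65.29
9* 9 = 81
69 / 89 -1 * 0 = 69 / 89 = 0.78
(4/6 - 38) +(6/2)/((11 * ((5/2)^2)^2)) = -769856/20625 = -37.33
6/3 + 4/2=4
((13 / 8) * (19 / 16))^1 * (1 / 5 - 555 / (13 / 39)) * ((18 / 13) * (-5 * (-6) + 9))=-13878189 / 80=-173477.36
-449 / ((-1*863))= 449 / 863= 0.52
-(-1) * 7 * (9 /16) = 63 /16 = 3.94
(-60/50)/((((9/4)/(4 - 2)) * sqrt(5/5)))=-16/15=-1.07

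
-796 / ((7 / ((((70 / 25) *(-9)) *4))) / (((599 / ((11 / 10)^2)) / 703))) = 686597760 / 85063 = 8071.64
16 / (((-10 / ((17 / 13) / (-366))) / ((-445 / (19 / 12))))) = -24208 / 15067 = -1.61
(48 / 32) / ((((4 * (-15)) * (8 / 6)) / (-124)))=93 / 40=2.32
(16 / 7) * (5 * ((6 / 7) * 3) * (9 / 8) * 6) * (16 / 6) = 25920 / 49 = 528.98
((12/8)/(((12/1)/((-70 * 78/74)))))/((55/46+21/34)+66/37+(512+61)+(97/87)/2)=-0.02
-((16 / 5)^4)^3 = -1152921.50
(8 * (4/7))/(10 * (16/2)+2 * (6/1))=8/161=0.05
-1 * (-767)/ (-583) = -767/ 583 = -1.32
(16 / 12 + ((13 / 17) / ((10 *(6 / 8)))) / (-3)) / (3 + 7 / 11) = 5467 / 15300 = 0.36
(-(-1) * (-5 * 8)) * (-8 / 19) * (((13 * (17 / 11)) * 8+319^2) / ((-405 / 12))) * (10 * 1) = -318901760 / 627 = -508615.25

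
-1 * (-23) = 23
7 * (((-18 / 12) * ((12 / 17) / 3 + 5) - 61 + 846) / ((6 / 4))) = 184961 / 51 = 3626.69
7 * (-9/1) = -63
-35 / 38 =-0.92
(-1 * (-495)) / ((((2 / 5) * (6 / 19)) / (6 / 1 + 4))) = 78375 / 2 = 39187.50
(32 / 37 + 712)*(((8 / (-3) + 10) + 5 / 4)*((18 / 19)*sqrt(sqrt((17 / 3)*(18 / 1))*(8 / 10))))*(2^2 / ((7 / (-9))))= -84738.66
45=45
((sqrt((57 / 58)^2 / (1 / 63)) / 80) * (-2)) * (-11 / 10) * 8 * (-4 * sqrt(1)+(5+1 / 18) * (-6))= -58.92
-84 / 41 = -2.05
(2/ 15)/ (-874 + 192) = -1/ 5115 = -0.00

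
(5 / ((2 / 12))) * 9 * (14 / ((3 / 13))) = 16380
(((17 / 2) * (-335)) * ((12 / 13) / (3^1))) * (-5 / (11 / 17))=968150 / 143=6770.28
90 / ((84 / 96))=720 / 7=102.86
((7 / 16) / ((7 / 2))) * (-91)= -11.38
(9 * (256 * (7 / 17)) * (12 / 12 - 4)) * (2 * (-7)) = 677376 / 17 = 39845.65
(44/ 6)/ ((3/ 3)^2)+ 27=103/ 3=34.33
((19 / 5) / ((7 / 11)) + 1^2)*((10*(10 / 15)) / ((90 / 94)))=45872 / 945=48.54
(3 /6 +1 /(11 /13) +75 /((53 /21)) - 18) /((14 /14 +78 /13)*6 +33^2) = 15623 /1318746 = 0.01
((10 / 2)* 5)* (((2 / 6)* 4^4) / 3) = 6400 / 9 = 711.11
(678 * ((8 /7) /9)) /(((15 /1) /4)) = 7232 /315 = 22.96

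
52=52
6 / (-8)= -0.75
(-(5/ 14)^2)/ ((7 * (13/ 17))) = -425/ 17836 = -0.02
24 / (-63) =-8 / 21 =-0.38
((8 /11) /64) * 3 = 3 /88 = 0.03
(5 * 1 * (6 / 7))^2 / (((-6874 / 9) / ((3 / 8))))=-6075 / 673652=-0.01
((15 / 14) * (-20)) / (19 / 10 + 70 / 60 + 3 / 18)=-4500 / 679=-6.63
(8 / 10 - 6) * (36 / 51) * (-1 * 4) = 1248 / 85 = 14.68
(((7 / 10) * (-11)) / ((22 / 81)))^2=321489 / 400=803.72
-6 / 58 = -3 / 29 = -0.10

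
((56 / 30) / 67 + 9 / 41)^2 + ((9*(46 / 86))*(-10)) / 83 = -3143744410069 / 6059633877225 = -0.52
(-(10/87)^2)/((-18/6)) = 100/22707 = 0.00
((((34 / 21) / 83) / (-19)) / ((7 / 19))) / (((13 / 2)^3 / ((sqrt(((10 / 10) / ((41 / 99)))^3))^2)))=-87973776 / 615822850279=-0.00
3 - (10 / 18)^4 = 19058 / 6561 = 2.90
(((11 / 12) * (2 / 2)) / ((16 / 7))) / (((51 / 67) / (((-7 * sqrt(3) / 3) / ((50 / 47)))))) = -1697311 * sqrt(3) / 1468800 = -2.00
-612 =-612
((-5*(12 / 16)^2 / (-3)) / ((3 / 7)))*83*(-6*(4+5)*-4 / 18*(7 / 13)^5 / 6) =48824335 / 2970344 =16.44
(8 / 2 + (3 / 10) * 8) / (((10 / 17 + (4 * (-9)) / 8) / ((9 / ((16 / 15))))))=-1836 / 133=-13.80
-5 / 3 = -1.67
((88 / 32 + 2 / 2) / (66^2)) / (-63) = -5 / 365904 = -0.00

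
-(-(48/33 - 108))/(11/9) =-10548/121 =-87.17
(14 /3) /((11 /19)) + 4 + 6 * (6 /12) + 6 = 695 /33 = 21.06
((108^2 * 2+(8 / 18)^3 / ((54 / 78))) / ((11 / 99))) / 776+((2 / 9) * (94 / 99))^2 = 20838154588 / 77006457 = 270.60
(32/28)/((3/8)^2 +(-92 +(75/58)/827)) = -12279296/986955599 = -0.01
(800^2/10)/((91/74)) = 4736000/91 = 52043.96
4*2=8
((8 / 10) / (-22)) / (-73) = 2 / 4015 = 0.00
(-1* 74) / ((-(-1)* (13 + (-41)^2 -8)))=-37 / 843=-0.04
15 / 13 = 1.15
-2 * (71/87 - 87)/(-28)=-3749/609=-6.16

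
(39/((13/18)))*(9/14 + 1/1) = 621/7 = 88.71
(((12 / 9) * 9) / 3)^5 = 1024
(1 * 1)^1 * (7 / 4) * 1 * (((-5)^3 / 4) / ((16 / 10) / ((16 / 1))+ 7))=-4375 / 568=-7.70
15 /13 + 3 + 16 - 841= -820.85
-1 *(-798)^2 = -636804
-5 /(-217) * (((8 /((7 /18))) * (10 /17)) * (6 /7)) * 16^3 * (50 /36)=245760000 /180761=1359.59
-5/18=-0.28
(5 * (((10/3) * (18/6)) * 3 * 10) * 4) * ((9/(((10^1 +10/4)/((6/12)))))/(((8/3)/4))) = 3240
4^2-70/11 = 106/11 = 9.64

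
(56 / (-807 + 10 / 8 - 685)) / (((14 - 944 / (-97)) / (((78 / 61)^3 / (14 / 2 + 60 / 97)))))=-0.00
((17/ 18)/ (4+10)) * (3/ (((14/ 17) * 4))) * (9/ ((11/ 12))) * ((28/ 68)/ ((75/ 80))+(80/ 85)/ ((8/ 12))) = 1.12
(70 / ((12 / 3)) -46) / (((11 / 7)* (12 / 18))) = -27.20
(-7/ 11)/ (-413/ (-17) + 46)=-119/ 13145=-0.01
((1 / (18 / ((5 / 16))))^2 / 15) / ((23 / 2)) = 5 / 2861568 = 0.00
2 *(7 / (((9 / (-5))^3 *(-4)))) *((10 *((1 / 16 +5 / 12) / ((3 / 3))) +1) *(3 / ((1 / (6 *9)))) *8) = 121625 / 27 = 4504.63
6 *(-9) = -54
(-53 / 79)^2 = 2809 / 6241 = 0.45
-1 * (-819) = 819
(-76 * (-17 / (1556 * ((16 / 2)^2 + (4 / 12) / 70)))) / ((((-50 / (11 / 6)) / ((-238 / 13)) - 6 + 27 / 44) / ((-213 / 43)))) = 0.02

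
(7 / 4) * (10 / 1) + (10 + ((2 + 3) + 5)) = 75 / 2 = 37.50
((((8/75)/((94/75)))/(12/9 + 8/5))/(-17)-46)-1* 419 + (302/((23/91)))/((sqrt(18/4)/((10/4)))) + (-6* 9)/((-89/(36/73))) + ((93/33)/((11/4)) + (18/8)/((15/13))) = -5800440015983/12562469260 + 68705* sqrt(2)/69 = 946.44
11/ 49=0.22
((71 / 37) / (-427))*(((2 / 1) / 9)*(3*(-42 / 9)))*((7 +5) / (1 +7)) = 142 / 6771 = 0.02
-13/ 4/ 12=-13/ 48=-0.27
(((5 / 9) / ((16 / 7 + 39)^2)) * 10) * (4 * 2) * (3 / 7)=0.01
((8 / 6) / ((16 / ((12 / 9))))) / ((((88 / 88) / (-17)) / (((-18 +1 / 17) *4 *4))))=4880 / 9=542.22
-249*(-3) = 747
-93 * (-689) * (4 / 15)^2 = 4556.59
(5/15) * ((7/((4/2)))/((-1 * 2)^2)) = 7/24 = 0.29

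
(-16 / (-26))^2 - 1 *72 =-12104 / 169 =-71.62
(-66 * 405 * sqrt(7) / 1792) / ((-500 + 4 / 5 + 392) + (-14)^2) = -22275 * sqrt(7) / 132608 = -0.44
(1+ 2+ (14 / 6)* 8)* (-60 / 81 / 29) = -1300 / 2349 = -0.55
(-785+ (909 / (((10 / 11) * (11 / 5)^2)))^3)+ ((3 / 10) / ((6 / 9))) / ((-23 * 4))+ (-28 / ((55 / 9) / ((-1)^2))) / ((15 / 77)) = 107959204869751 / 12245200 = 8816450.93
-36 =-36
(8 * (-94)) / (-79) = 752 / 79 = 9.52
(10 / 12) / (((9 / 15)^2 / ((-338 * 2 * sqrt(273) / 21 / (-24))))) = 21125 * sqrt(273) / 6804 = 51.30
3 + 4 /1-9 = -2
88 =88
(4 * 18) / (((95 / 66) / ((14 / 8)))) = 8316 / 95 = 87.54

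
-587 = -587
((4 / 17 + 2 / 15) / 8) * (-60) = -47 / 17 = -2.76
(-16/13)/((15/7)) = -112/195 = -0.57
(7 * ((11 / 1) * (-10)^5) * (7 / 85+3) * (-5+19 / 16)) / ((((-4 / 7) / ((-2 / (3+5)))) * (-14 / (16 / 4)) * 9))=-384566875 / 306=-1256754.49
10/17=0.59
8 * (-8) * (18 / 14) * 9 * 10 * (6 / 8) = -38880 / 7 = -5554.29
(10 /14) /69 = 5 /483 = 0.01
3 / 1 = 3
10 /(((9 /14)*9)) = 140 /81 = 1.73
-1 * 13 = -13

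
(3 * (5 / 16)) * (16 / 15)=1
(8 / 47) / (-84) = -2 / 987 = -0.00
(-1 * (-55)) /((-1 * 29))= -55 /29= -1.90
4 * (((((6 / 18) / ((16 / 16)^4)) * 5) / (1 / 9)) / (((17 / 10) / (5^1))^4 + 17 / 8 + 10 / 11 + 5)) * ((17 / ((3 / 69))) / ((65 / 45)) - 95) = 3140500000000 / 2397470751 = 1309.92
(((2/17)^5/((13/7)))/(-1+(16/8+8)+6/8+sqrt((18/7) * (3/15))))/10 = 3136/25059056193 - 1792 * sqrt(70)/1628838652545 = 0.00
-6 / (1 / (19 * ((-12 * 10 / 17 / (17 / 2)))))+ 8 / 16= 55009 / 578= 95.17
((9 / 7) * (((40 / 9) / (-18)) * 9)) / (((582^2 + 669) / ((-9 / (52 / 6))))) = 90 / 10294921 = 0.00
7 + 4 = 11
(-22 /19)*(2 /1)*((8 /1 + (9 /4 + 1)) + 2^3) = -847 /19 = -44.58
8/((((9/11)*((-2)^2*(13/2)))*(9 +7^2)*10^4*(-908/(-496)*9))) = 341/8664873750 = 0.00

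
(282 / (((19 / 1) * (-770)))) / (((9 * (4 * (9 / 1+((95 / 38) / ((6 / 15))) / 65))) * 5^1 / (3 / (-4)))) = 0.00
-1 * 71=-71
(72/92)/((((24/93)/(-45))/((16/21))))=-16740/161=-103.98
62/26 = 31/13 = 2.38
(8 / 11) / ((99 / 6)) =16 / 363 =0.04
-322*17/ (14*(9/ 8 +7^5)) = -3128/ 134465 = -0.02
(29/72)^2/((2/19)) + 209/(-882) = 662587/508032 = 1.30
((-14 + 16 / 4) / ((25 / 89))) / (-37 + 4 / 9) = 1602 / 1645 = 0.97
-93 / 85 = -1.09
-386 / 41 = -9.41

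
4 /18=2 /9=0.22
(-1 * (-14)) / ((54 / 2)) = 14 / 27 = 0.52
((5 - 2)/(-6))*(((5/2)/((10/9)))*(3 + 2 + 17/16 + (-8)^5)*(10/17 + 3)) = 287780859/2176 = 132252.23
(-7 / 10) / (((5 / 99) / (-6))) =83.16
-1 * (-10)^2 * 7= -700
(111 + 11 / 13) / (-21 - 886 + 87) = -727 / 5330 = -0.14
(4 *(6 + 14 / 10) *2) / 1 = 296 / 5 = 59.20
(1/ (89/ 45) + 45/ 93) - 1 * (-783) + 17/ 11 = 23840200/ 30349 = 785.53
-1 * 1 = -1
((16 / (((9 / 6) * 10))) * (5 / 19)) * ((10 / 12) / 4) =10 / 171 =0.06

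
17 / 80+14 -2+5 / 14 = 7039 / 560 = 12.57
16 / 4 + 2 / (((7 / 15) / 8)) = 268 / 7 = 38.29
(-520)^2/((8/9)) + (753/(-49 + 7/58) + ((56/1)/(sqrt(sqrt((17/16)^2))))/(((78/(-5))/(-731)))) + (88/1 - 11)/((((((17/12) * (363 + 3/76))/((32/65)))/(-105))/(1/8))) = 24080 * sqrt(17)/39 + 584259931052314/1920747465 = 306729.38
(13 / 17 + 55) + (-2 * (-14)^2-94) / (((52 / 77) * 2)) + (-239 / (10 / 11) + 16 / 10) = -2498901 / 4420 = -565.36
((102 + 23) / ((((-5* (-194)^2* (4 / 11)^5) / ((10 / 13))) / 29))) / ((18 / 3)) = -583809875 / 1503031296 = -0.39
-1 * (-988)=988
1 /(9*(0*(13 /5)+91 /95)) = 95 /819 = 0.12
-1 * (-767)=767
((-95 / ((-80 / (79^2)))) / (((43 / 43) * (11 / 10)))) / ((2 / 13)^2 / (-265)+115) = 26552802575 / 453223848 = 58.59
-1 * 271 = -271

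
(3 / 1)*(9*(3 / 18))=4.50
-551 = -551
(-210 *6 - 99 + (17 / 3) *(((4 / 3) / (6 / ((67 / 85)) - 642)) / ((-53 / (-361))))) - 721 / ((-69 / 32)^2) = -176516861575 / 116577846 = -1514.15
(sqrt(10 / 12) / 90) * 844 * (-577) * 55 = -1339217 * sqrt(30) / 27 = -271673.84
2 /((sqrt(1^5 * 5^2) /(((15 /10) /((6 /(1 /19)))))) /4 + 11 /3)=3 /148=0.02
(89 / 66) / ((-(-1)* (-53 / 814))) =-3293 / 159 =-20.71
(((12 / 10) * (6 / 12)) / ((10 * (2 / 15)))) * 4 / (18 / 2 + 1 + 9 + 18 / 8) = 36 / 425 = 0.08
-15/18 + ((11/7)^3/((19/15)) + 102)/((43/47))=191683963/1681386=114.00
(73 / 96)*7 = 511 / 96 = 5.32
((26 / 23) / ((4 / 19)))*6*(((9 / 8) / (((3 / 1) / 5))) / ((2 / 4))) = 11115 / 92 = 120.82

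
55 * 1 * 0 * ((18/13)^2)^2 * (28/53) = 0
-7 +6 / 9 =-19 / 3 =-6.33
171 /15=57 /5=11.40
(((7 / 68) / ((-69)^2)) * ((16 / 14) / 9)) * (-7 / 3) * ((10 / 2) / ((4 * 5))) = -7 / 4370598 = -0.00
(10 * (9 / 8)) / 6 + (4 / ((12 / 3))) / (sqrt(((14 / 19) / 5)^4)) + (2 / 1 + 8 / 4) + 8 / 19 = 389843 / 7448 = 52.34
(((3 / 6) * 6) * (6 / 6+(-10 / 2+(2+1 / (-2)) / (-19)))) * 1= -465 / 38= -12.24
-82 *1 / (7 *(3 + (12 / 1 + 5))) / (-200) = 41 / 14000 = 0.00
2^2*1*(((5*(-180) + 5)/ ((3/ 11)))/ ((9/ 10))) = -393800/ 27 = -14585.19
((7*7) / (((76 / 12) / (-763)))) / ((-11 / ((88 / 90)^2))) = 6580112 / 12825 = 513.07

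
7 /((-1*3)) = -7 /3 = -2.33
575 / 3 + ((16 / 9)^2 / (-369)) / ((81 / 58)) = 464011877 / 2421009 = 191.66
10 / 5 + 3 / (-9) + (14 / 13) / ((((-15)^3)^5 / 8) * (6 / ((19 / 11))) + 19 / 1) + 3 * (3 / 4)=8829254511749266683073 / 2254277747680663837236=3.92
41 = 41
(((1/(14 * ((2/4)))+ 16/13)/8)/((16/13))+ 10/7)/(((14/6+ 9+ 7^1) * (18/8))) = 281/7392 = 0.04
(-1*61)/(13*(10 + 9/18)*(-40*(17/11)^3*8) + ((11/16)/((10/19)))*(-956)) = 53240/141811121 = 0.00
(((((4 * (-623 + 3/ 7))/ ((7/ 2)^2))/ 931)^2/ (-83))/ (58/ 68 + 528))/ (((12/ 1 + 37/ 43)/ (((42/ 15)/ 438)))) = -7108235204608/ 13164996437665229745735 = -0.00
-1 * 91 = -91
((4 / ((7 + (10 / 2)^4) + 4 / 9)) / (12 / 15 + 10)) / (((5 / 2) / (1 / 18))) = 1 / 76842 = 0.00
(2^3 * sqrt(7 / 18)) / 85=4 * sqrt(14) / 255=0.06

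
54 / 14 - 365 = -2528 / 7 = -361.14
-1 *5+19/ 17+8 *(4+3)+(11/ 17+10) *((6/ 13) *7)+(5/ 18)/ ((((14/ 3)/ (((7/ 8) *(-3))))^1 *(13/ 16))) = 2935/ 34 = 86.32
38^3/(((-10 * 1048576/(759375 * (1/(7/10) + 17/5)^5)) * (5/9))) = -2067964642160340417/110146355200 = -18774698.79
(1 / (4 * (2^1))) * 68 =17 / 2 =8.50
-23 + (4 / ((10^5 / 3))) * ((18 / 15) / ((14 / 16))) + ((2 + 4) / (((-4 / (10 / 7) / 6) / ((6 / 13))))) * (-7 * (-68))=-4048952891 / 1421875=-2847.62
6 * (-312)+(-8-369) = -2249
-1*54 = -54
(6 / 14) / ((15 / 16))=16 / 35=0.46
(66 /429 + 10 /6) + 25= 1046 /39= 26.82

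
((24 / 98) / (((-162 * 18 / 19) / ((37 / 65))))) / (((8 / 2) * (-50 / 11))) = 7733 / 154791000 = 0.00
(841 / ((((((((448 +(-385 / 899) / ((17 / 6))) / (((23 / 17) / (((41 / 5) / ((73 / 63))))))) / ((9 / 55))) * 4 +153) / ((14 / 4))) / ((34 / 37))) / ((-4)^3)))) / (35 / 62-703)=599411414019712 / 139647565651100895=0.00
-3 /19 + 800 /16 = 947 /19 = 49.84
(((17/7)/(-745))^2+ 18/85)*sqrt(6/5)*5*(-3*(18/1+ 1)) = -5580945411*sqrt(30)/462335825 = -66.12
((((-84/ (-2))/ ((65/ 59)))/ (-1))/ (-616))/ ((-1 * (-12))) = 59/ 11440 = 0.01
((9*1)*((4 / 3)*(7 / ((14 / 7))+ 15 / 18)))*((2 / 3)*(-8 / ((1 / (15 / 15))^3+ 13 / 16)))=-13312 / 87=-153.01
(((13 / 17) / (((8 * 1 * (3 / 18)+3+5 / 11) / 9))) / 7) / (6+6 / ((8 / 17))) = 2574 / 235025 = 0.01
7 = 7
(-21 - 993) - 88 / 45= -1015.96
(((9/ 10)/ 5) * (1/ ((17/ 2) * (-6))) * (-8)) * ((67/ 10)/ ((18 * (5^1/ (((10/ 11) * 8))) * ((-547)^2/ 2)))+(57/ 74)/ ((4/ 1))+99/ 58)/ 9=2414912959799/ 405246949148250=0.01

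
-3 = -3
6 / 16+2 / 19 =73 / 152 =0.48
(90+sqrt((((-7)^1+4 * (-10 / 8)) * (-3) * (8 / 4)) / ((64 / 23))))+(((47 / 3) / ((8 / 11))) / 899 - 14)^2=3 * sqrt(46) / 4+132827733049 / 465523776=290.42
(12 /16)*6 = 9 /2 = 4.50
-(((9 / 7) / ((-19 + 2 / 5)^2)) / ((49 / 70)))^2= -62500 / 2217373921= -0.00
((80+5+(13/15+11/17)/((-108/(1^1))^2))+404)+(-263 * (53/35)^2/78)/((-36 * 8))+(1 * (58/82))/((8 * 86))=32669550674149937/66805071278400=489.03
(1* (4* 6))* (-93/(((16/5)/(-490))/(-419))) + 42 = -143203683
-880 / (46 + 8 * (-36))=40 / 11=3.64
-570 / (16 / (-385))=109725 / 8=13715.62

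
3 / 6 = 0.50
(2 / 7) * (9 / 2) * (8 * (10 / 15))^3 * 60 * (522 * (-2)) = -12217782.86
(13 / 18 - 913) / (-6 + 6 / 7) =114947 / 648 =177.39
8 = 8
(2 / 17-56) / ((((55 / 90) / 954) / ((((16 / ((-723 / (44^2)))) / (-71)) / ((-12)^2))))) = -106339200 / 290887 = -365.57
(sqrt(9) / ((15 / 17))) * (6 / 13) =102 / 65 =1.57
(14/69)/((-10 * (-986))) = 7/340170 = 0.00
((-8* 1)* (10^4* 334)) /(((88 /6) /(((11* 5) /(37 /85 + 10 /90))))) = -38326500000 /209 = -183380382.78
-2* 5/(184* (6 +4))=-1/184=-0.01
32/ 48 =2/ 3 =0.67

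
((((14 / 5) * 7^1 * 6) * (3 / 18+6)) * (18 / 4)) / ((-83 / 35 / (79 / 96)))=-3007767 / 2656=-1132.44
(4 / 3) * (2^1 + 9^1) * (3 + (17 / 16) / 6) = 3355 / 72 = 46.60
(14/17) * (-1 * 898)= -12572/17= -739.53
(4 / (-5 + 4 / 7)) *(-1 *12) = 336 / 31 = 10.84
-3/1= -3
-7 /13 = -0.54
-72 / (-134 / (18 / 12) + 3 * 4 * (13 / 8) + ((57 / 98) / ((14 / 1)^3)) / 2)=116169984 / 112673957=1.03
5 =5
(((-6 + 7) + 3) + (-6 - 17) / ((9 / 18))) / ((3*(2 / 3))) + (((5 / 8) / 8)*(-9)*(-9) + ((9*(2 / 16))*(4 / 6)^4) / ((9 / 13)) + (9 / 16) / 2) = -72937 / 5184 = -14.07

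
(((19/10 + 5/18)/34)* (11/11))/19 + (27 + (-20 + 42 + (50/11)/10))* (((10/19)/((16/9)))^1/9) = 1.63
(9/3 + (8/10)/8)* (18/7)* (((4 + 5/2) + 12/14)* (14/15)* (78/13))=57474/175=328.42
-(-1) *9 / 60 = 3 / 20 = 0.15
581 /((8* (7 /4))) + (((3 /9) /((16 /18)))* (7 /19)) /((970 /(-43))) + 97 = 20419537 /147440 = 138.49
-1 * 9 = -9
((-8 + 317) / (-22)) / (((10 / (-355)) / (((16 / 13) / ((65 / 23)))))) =2018388 / 9295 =217.15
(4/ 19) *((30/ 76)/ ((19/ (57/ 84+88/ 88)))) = 705/ 96026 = 0.01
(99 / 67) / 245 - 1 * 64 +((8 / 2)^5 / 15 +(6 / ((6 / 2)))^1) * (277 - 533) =-177796715 / 9849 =-18052.26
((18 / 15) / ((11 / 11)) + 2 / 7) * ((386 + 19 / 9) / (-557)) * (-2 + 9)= -181636 / 25065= -7.25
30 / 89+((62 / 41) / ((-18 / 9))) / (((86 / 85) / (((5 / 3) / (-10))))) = 869195 / 1882884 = 0.46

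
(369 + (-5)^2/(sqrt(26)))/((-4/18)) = -3321/2 - 225 * sqrt(26)/52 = -1682.56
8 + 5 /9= 77 /9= 8.56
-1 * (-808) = 808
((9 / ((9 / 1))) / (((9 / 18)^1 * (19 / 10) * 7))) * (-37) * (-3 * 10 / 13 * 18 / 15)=26640 / 1729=15.41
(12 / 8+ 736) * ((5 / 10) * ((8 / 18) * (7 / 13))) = 10325 / 117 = 88.25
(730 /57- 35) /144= -1265 /8208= -0.15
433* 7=3031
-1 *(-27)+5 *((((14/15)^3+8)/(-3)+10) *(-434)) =-30978929/2025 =-15298.24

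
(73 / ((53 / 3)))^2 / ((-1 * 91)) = -47961 / 255619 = -0.19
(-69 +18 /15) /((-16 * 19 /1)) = 339 /1520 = 0.22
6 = 6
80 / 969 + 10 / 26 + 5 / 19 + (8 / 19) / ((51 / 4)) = 9616 / 12597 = 0.76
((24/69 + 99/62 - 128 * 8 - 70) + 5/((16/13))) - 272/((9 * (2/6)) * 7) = -263751259/239568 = -1100.95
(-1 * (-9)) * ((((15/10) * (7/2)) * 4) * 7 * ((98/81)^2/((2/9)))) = 235298/27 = 8714.74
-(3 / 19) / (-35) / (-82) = -3 / 54530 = -0.00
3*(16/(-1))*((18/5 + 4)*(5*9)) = -16416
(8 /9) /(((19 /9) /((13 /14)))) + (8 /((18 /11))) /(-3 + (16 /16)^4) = -2458 /1197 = -2.05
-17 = -17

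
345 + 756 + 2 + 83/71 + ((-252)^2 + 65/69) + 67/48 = 5064429971/78384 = 64610.51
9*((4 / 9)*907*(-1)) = -3628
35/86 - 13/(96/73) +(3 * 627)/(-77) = -979777/28896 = -33.91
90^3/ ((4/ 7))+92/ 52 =16584773/ 13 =1275751.77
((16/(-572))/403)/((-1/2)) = 8/57629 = 0.00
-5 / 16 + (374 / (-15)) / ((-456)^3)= -222231413 / 711141120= -0.31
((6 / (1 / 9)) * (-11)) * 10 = -5940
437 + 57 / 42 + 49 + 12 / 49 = 47785 / 98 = 487.60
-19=-19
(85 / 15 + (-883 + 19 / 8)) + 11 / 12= -20977 / 24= -874.04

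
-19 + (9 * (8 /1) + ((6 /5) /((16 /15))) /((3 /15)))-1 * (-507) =4525 /8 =565.62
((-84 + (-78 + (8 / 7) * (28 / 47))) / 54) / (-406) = 3791 / 515214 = 0.01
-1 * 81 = -81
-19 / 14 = -1.36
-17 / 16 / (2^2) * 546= -4641 / 32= -145.03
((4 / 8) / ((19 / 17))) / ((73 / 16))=136 / 1387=0.10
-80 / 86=-40 / 43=-0.93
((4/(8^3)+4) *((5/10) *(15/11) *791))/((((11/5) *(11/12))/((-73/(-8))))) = 6664985775/681472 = 9780.28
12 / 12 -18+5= -12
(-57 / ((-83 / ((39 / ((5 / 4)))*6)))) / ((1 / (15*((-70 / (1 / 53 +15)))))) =-148451940 / 16517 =-8987.83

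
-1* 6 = -6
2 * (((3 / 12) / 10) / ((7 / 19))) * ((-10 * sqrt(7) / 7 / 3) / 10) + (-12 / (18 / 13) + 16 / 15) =-38 / 5 - 19 * sqrt(7) / 2940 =-7.62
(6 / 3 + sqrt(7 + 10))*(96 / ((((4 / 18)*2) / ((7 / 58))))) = 1512 / 29 + 756*sqrt(17) / 29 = 159.62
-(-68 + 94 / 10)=293 / 5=58.60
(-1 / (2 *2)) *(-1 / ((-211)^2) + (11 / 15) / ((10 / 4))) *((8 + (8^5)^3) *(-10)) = 3445911662697274108 / 133563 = 25799897147393.17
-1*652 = -652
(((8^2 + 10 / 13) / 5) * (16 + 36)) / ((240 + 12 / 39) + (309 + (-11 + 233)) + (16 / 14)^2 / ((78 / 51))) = 2145416 / 2459335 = 0.87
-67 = -67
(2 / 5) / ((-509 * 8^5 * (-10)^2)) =-1 / 4169728000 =-0.00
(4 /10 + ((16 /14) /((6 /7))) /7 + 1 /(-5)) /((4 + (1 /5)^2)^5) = 80078125 /220712110521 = 0.00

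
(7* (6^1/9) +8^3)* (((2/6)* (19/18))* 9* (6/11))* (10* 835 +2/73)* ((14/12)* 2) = 13962127200/803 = 17387456.04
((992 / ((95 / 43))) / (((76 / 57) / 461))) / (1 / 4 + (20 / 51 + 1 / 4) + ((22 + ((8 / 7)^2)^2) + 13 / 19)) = 3611891105424 / 588210695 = 6140.47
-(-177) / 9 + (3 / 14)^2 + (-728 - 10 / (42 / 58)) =-141531 / 196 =-722.10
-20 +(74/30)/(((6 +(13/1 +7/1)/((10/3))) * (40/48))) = -2963/150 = -19.75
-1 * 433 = -433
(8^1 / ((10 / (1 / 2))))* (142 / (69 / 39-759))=-923 / 12305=-0.08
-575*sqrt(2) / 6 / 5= -115*sqrt(2) / 6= -27.11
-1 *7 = -7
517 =517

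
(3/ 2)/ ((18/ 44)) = 11/ 3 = 3.67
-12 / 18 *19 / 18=-19 / 27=-0.70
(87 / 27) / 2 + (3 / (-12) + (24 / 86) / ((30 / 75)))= 3187 / 1548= 2.06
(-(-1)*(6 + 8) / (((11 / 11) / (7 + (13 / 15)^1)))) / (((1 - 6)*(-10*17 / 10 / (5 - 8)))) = -3.89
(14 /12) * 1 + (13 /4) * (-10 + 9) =-25 /12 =-2.08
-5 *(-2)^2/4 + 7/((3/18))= 37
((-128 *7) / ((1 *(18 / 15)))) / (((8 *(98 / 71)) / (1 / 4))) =-355 / 21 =-16.90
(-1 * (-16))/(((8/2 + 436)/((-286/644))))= -13/805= -0.02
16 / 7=2.29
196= 196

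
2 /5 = 0.40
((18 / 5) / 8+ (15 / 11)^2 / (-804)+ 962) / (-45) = -39012817 / 1824075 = -21.39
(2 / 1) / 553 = 2 / 553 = 0.00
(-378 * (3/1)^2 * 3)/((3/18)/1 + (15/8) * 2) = -122472/47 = -2605.79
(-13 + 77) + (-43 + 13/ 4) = 97/ 4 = 24.25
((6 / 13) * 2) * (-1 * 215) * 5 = -12900 / 13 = -992.31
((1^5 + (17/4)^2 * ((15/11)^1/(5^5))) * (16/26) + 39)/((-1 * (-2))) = 7082117/357500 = 19.81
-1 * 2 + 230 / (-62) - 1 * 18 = -735 / 31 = -23.71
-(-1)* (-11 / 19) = -11 / 19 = -0.58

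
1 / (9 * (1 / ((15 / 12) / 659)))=5 / 23724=0.00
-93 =-93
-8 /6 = -4 /3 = -1.33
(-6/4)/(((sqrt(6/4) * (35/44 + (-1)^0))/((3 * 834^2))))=-45906696 * sqrt(6)/79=-1423392.16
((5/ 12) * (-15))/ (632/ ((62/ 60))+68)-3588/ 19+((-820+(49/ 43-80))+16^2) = -57263541447/ 68850224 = -831.71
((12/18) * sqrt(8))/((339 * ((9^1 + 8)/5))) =20 * sqrt(2)/17289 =0.00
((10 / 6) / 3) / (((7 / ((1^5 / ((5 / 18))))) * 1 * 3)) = 2 / 21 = 0.10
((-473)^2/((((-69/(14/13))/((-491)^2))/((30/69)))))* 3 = -7551153546860/6877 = -1098030179.85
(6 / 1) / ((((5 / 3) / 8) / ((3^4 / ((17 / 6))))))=69984 / 85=823.34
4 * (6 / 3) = 8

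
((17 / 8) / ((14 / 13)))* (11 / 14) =2431 / 1568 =1.55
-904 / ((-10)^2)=-226 / 25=-9.04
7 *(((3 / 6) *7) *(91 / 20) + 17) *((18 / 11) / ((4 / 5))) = 82971 / 176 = 471.43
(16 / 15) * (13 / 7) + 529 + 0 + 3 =56068 / 105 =533.98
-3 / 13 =-0.23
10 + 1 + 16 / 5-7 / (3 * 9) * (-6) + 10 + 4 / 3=1219 / 45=27.09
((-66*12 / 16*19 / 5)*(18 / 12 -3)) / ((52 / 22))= 62073 / 520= 119.37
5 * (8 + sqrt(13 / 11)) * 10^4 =50000 * sqrt(143) / 11 + 400000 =454355.73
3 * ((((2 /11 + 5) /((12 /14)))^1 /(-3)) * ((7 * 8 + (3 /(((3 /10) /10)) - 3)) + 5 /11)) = -112252 /121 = -927.70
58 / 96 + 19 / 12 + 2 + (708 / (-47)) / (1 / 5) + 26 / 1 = -33939 / 752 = -45.13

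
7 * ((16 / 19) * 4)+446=8922 / 19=469.58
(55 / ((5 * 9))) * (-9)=-11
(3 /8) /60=0.01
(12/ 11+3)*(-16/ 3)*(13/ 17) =-3120/ 187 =-16.68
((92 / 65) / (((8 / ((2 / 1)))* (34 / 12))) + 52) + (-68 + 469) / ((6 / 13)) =6105953 / 6630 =920.96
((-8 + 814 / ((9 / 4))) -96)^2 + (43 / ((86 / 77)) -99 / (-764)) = 4114544153 / 61884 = 66488.01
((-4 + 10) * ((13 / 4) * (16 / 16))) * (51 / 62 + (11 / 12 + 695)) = 3369431 / 248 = 13586.42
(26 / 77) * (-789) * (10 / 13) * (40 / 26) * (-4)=1261.14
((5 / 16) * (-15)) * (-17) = 1275 / 16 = 79.69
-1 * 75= -75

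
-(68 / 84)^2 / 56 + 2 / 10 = 0.19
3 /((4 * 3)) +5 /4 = 3 /2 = 1.50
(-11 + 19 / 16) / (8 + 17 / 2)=-157 / 264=-0.59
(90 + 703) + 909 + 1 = 1703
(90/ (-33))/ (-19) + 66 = 13824/ 209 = 66.14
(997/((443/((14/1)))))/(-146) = -6979/32339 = -0.22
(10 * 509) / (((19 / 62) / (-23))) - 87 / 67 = -486310433 / 1273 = -382019.19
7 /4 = 1.75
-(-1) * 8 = 8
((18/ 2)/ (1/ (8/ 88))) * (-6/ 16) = -27/ 88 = -0.31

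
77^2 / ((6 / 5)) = 29645 / 6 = 4940.83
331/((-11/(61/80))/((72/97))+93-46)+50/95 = 3603991/287527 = 12.53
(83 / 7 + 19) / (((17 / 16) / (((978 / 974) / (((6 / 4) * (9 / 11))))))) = 1377024 / 57953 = 23.76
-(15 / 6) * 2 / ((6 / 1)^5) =-5 / 7776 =-0.00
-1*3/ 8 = -3/ 8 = -0.38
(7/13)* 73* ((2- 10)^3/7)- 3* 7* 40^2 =-474176/13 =-36475.08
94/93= 1.01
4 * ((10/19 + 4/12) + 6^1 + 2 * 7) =4756/57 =83.44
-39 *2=-78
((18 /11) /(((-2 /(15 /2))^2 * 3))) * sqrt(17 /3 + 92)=225 * sqrt(879) /88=75.80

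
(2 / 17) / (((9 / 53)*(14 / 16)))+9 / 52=53735 / 55692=0.96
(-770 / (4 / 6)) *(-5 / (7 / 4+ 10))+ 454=44438 / 47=945.49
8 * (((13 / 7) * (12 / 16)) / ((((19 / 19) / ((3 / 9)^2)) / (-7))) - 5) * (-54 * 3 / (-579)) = -2628 / 193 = -13.62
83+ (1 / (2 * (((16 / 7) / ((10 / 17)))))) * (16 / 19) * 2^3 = 27089 / 323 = 83.87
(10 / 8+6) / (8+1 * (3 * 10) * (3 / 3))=29 / 152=0.19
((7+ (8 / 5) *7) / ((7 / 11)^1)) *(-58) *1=-8294 / 5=-1658.80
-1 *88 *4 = -352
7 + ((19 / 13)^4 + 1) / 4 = 479295 / 57122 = 8.39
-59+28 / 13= -56.85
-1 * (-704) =704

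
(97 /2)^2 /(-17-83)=-9409 /400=-23.52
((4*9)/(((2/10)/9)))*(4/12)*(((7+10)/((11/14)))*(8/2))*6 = 280407.27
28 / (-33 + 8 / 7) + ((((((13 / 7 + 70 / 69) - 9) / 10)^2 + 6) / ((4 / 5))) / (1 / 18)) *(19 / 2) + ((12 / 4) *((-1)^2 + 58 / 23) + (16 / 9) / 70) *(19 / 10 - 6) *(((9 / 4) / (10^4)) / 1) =15744480896147233 / 11560766000000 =1361.89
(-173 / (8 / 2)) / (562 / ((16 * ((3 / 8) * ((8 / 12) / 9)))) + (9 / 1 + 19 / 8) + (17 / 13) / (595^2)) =-93670850 / 2763290083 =-0.03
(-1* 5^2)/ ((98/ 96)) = -1200/ 49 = -24.49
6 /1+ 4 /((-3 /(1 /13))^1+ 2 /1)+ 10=588 /37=15.89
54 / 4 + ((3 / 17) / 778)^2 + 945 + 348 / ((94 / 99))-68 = 10334604186965 / 8221572572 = 1257.01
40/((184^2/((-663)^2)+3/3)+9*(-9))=-2197845/4391458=-0.50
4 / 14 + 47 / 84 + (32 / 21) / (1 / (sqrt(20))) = 71 / 84 + 64 * sqrt(5) / 21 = 7.66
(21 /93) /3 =7 /93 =0.08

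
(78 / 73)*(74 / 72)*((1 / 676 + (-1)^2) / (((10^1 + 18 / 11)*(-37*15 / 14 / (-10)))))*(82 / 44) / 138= 194299 / 603472896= 0.00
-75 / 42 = -25 / 14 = -1.79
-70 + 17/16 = -1103/16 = -68.94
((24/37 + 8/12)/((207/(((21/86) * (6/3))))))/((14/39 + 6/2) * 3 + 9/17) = 112931/385982964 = 0.00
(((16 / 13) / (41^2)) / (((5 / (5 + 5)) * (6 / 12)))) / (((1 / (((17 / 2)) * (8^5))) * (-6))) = -8912896 / 65559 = -135.95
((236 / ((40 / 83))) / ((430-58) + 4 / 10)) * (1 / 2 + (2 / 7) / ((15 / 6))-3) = -817799 / 260680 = -3.14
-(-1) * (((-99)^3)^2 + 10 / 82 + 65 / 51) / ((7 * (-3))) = -1968634992400411 / 43911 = -44832388066.78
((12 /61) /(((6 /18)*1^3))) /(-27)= -4 /183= -0.02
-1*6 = -6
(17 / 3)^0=1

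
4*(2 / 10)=4 / 5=0.80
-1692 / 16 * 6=-1269 / 2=-634.50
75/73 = 1.03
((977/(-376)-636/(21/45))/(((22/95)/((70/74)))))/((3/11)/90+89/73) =-1869266314875/409611016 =-4563.52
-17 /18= -0.94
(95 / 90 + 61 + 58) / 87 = 2161 / 1566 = 1.38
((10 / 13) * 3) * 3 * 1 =90 / 13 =6.92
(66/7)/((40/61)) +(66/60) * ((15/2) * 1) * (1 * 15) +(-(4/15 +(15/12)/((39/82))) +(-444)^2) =269275234/1365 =197271.23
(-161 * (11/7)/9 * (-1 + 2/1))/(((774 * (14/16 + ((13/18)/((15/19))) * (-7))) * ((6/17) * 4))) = 21505/4621554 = 0.00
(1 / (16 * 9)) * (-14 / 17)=-7 / 1224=-0.01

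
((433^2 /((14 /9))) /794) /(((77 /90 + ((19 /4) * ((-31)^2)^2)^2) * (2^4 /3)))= 227799135 /154014568864300911676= 0.00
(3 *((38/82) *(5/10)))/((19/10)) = 15/41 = 0.37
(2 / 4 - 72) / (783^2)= -0.00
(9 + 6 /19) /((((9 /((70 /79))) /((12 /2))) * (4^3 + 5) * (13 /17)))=0.10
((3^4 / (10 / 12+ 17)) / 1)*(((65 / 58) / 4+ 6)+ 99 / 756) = 2530035 / 86884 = 29.12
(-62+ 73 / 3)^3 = -1442897 / 27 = -53440.63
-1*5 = -5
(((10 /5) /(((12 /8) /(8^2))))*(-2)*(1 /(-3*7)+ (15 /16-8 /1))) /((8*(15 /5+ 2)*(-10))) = -3.03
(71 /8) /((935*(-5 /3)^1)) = -213 /37400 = -0.01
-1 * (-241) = 241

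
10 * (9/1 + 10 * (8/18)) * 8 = 9680/9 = 1075.56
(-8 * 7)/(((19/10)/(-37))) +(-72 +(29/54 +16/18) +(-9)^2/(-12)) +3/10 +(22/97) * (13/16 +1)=2018133637/1990440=1013.91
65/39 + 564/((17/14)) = 23773/51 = 466.14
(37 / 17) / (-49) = -37 / 833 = -0.04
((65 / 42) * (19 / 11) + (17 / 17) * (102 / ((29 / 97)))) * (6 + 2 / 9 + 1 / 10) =2621293667 / 1205820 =2173.87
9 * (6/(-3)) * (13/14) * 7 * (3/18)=-39/2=-19.50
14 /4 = 7 /2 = 3.50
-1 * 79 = -79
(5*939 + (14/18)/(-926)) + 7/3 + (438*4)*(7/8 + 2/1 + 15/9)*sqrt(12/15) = 39147569/8334 + 15914*sqrt(5)/5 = 11814.29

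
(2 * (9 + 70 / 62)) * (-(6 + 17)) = -14444 / 31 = -465.94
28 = 28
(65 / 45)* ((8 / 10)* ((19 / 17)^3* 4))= 1426672 / 221085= 6.45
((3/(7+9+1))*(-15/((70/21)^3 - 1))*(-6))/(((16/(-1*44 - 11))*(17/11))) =-2205225/2249576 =-0.98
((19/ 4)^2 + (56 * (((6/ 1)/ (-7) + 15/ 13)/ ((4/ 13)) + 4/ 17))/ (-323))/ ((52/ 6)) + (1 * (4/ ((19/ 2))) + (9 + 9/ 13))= 28993441/ 2284256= 12.69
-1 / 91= -0.01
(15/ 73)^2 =225/ 5329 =0.04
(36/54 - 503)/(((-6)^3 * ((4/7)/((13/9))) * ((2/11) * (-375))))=-1508507/17496000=-0.09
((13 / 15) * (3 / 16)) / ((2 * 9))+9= 12973 / 1440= 9.01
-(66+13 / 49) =-3247 / 49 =-66.27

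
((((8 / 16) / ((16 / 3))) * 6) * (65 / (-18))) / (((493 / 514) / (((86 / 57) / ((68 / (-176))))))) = 7901465 / 955434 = 8.27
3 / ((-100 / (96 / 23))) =-72 / 575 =-0.13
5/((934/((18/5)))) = 9/467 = 0.02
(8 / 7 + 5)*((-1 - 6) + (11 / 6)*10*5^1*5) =58222 / 21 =2772.48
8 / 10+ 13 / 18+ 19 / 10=154 / 45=3.42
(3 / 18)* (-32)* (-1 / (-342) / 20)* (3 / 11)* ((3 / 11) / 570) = -1 / 9828225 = -0.00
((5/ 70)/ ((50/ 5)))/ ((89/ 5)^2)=5/ 221788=0.00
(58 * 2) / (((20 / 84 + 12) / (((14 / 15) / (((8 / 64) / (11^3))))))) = 121046464 / 1285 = 94199.58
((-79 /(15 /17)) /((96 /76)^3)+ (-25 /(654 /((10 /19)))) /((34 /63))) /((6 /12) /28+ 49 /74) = -84067842339481 /1285804704960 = -65.38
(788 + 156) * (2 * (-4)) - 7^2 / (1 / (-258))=5090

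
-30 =-30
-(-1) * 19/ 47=19/ 47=0.40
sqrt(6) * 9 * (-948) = -8532 * sqrt(6) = -20899.05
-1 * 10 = -10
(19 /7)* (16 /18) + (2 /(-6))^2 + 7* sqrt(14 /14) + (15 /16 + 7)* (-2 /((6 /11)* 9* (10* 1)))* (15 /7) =17803 /2016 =8.83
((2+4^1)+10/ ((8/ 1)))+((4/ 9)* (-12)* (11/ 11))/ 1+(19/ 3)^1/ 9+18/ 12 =445/ 108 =4.12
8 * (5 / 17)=2.35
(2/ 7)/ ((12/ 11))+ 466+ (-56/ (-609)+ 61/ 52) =14805643/ 31668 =467.53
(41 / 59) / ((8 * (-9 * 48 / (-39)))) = 533 / 67968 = 0.01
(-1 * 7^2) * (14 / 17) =-686 / 17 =-40.35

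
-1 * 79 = -79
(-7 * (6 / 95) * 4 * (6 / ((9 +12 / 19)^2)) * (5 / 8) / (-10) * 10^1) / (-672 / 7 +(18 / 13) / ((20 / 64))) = -8645 / 11073696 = -0.00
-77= -77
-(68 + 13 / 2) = -149 / 2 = -74.50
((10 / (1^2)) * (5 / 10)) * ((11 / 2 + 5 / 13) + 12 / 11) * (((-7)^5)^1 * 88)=-670599300 / 13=-51584561.54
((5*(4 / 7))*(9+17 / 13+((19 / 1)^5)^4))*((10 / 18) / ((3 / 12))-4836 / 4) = -35382940815941909834629725515780 / 273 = -129607841816637032361281000000.00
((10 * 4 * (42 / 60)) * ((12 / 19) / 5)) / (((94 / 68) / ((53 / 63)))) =28832 / 13395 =2.15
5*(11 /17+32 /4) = 43.24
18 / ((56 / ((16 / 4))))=9 / 7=1.29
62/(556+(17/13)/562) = 0.11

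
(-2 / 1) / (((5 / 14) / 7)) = -196 / 5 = -39.20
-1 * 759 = -759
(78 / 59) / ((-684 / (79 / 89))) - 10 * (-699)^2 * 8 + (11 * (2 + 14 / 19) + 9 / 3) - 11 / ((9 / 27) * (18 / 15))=-11699334283379 / 299307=-39088074.40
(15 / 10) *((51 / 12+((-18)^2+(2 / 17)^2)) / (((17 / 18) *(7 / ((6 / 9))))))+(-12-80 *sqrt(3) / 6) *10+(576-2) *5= 192565757 / 68782-400 *sqrt(3) / 3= 2568.71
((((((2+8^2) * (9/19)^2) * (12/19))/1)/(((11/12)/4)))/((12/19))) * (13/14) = 151632/2527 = 60.00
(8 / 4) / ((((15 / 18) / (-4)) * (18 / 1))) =-0.53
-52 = -52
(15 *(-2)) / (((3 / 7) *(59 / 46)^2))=-148120 / 3481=-42.55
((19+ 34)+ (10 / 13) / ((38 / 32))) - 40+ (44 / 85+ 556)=11970623 / 20995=570.17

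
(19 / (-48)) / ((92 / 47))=-893 / 4416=-0.20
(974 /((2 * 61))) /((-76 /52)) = -5.46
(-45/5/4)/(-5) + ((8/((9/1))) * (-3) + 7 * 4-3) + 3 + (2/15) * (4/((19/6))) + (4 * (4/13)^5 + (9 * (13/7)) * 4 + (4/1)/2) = 94.82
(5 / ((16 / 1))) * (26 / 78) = 5 / 48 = 0.10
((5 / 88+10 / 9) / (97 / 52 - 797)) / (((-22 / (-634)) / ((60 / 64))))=-0.04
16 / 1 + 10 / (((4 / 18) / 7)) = 331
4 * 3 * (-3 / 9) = -4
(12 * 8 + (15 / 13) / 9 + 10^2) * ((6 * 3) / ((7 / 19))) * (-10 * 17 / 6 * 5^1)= -123531350 / 91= -1357487.36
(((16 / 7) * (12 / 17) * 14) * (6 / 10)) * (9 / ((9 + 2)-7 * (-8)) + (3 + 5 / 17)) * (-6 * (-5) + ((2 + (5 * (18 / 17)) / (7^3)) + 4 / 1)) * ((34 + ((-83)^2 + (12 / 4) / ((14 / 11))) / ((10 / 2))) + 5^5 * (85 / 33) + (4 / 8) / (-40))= 12513918198864816 / 790339571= 15833596.92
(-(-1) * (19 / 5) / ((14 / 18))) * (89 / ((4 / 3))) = 45657 / 140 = 326.12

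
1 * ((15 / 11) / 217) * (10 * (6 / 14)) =450 / 16709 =0.03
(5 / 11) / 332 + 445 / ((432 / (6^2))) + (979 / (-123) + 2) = 3495346 / 112299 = 31.13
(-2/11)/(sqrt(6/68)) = -2 * sqrt(102)/33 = -0.61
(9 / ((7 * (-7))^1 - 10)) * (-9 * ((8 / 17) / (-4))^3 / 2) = -324 / 289867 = -0.00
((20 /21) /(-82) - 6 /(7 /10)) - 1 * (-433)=365423 /861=424.42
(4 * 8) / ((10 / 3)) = 48 / 5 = 9.60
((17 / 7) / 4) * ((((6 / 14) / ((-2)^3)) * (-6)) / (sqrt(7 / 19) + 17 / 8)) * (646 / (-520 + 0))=-5320779 / 42831880 + 16473 * sqrt(133) / 5353985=-0.09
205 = 205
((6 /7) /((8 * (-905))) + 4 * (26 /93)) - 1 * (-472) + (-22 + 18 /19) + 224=676.07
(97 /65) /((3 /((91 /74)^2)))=61789 /82140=0.75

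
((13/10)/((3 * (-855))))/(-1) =13/25650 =0.00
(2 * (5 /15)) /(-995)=-2 /2985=-0.00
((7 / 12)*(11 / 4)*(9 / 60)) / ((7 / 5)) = 0.17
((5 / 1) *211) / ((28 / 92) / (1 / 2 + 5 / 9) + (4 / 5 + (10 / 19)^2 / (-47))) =2058521275 / 2112054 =974.65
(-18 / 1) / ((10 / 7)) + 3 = -48 / 5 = -9.60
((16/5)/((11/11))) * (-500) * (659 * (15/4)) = -3954000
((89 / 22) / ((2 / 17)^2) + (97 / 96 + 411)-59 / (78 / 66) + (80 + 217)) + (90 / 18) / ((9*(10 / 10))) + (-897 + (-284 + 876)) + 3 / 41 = 1092488233 / 1688544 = 647.00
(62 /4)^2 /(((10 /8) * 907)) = 961 /4535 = 0.21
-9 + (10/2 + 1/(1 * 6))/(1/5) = 101/6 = 16.83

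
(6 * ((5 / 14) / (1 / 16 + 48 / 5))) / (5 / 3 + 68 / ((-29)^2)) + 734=17514138266 / 23857099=734.13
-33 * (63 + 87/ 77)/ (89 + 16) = -4938/ 245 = -20.16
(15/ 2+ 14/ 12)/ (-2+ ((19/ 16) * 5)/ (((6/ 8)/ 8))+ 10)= 13/ 107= 0.12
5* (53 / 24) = 11.04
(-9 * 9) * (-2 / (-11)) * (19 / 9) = -342 / 11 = -31.09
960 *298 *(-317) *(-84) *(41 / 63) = 4957575680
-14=-14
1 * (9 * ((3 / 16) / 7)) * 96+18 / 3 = 204 / 7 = 29.14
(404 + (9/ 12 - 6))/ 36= 1595/ 144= 11.08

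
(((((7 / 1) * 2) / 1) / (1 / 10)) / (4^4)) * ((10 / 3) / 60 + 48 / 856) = 7525 / 123264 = 0.06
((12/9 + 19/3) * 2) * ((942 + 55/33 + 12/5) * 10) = 1305572/9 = 145063.56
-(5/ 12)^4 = -625/ 20736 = -0.03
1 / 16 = 0.06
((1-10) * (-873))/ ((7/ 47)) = 369279/ 7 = 52754.14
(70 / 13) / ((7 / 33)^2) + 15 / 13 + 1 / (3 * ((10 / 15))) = 22081 / 182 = 121.32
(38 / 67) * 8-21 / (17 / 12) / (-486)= 140474 / 30753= 4.57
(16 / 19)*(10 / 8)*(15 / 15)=20 / 19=1.05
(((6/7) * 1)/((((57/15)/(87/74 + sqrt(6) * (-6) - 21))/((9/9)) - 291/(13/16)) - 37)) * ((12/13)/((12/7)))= -747677724930/640825792700329 - 243462960 * sqrt(6)/640825792700329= -0.00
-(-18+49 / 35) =83 / 5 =16.60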